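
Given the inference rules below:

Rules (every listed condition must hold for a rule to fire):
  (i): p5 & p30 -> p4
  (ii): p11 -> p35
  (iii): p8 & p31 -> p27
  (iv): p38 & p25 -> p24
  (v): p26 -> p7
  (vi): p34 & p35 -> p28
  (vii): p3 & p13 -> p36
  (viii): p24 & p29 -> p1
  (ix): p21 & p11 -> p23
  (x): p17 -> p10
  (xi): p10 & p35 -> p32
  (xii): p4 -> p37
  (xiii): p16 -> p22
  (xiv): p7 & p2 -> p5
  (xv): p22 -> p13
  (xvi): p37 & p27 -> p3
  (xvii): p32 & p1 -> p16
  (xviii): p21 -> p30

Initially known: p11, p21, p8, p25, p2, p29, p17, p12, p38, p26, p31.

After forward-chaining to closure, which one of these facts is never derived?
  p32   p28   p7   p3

p28

Round 1: (ii) [p11 -> p35]; (iii) [p8 & p31 -> p27]; (iv) [p38 & p25 -> p24]; (v) [p26 -> p7]; (ix) [p21 & p11 -> p23]; (x) [p17 -> p10]; (xviii) [p21 -> p30]. New: p35, p27, p24, p7, p23, p10, p30.
Round 2: (viii) [p24 & p29 -> p1]; (xi) [p10 & p35 -> p32]; (xiv) [p7 & p2 -> p5]. New: p1, p32, p5.
Round 3: (i) [p5 & p30 -> p4]; (xvii) [p32 & p1 -> p16]. New: p4, p16.
Round 4: (xii) [p4 -> p37]; (xiii) [p16 -> p22]. New: p37, p22.
Round 5: (xv) [p22 -> p13]; (xvi) [p37 & p27 -> p3]. New: p13, p3.
Round 6: (vii) [p3 & p13 -> p36]. New: p36.
Derived: p3 (round 5), p7 (round 1), p32 (round 2). p28 never appears in any round.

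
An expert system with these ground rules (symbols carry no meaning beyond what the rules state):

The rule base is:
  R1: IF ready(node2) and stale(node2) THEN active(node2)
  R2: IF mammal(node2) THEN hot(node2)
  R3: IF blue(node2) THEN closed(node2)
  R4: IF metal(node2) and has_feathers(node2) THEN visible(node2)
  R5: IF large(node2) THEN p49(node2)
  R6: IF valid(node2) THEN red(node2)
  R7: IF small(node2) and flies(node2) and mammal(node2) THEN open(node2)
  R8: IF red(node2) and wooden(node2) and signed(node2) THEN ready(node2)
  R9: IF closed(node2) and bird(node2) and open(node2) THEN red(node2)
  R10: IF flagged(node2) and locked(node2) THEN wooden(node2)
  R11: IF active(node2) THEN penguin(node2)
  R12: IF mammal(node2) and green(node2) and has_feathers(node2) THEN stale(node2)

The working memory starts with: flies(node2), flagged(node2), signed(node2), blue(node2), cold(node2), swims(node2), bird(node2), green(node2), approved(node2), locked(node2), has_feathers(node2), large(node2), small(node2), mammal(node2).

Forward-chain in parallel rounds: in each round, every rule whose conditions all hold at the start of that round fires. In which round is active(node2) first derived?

Round 1: R2 [IF mammal(node2) THEN hot(node2)]; R3 [IF blue(node2) THEN closed(node2)]; R5 [IF large(node2) THEN p49(node2)]; R7 [IF small(node2) and flies(node2) and mammal(node2) THEN open(node2)]; R10 [IF flagged(node2) and locked(node2) THEN wooden(node2)]; R12 [IF mammal(node2) and green(node2) and has_feathers(node2) THEN stale(node2)]. Adds hot(node2), closed(node2), p49(node2), open(node2), wooden(node2), stale(node2).
Round 2: R9 [IF closed(node2) and bird(node2) and open(node2) THEN red(node2)]. Adds red(node2).
Round 3: R8 [IF red(node2) and wooden(node2) and signed(node2) THEN ready(node2)]. Adds ready(node2).
Round 4: R1 [IF ready(node2) and stale(node2) THEN active(node2)]. Adds active(node2).
active(node2) first appears in round 4.

4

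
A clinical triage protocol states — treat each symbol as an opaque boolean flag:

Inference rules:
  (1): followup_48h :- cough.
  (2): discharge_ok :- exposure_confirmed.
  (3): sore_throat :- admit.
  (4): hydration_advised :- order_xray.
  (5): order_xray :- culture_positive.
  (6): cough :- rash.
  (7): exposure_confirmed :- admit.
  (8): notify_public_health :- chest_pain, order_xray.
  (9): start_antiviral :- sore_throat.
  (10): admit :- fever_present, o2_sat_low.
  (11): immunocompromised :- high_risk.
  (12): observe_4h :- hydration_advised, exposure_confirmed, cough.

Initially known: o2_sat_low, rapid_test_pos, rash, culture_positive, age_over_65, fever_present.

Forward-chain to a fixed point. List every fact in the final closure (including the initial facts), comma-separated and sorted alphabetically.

admit, age_over_65, cough, culture_positive, discharge_ok, exposure_confirmed, fever_present, followup_48h, hydration_advised, o2_sat_low, observe_4h, order_xray, rapid_test_pos, rash, sore_throat, start_antiviral

Round 1: (5) [order_xray :- culture_positive.]; (6) [cough :- rash.]; (10) [admit :- fever_present, o2_sat_low.]. Adds order_xray, cough, admit.
Round 2: (1) [followup_48h :- cough.]; (3) [sore_throat :- admit.]; (4) [hydration_advised :- order_xray.]; (7) [exposure_confirmed :- admit.]. Adds followup_48h, sore_throat, hydration_advised, exposure_confirmed.
Round 3: (2) [discharge_ok :- exposure_confirmed.]; (9) [start_antiviral :- sore_throat.]; (12) [observe_4h :- hydration_advised, exposure_confirmed, cough.]. Adds discharge_ok, start_antiviral, observe_4h.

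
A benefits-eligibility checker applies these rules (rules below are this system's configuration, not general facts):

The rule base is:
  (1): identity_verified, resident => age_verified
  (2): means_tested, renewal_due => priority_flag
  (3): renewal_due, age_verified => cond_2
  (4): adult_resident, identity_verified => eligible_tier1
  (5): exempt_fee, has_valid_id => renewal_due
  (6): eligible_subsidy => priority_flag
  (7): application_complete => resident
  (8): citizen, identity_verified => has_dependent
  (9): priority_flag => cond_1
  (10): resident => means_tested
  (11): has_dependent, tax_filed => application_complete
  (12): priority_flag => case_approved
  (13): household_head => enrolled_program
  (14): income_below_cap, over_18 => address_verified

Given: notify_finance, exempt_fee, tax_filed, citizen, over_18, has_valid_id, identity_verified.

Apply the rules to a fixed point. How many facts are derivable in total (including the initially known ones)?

17

Round 1: (5) [exempt_fee, has_valid_id => renewal_due]; (8) [citizen, identity_verified => has_dependent]. Adds renewal_due, has_dependent.
Round 2: (11) [has_dependent, tax_filed => application_complete]. Adds application_complete.
Round 3: (7) [application_complete => resident]. Adds resident.
Round 4: (1) [identity_verified, resident => age_verified]; (10) [resident => means_tested]. Adds age_verified, means_tested.
Round 5: (2) [means_tested, renewal_due => priority_flag]; (3) [renewal_due, age_verified => cond_2]. Adds priority_flag, cond_2.
Round 6: (9) [priority_flag => cond_1]; (12) [priority_flag => case_approved]. Adds cond_1, case_approved.
Closure: {age_verified, application_complete, case_approved, citizen, cond_1, cond_2, exempt_fee, has_dependent, has_valid_id, identity_verified, means_tested, notify_finance, over_18, priority_flag, renewal_due, resident, tax_filed} — 17 facts.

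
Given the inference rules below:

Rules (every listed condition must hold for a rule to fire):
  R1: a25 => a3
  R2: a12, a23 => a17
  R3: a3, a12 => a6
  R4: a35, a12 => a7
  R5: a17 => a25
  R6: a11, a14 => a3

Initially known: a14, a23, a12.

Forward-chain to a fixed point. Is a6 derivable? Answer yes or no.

Round 1 — R2, derive a17.
Round 2 — R5, derive a25.
Round 3 — R1, derive a3.
Round 4 — R3, derive a6.
a6 appears in round 4, so it is derivable.

yes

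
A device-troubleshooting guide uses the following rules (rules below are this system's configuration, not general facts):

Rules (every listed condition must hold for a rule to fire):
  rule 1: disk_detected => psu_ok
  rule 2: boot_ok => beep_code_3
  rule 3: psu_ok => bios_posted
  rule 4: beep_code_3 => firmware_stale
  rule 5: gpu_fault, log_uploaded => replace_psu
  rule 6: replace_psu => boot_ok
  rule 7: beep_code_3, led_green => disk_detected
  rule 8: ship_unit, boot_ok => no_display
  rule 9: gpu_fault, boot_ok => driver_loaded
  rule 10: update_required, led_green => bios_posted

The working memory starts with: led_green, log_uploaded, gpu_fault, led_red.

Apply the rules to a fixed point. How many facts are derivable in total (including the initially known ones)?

[1] rule 5 [gpu_fault, log_uploaded => replace_psu]. ⇒ new: replace_psu.
[2] rule 6 [replace_psu => boot_ok]. ⇒ new: boot_ok.
[3] rule 2 [boot_ok => beep_code_3]; rule 9 [gpu_fault, boot_ok => driver_loaded]. ⇒ new: beep_code_3, driver_loaded.
[4] rule 4 [beep_code_3 => firmware_stale]; rule 7 [beep_code_3, led_green => disk_detected]. ⇒ new: firmware_stale, disk_detected.
[5] rule 1 [disk_detected => psu_ok]. ⇒ new: psu_ok.
[6] rule 3 [psu_ok => bios_posted]. ⇒ new: bios_posted.
Closure: {beep_code_3, bios_posted, boot_ok, disk_detected, driver_loaded, firmware_stale, gpu_fault, led_green, led_red, log_uploaded, psu_ok, replace_psu} — 12 facts.

12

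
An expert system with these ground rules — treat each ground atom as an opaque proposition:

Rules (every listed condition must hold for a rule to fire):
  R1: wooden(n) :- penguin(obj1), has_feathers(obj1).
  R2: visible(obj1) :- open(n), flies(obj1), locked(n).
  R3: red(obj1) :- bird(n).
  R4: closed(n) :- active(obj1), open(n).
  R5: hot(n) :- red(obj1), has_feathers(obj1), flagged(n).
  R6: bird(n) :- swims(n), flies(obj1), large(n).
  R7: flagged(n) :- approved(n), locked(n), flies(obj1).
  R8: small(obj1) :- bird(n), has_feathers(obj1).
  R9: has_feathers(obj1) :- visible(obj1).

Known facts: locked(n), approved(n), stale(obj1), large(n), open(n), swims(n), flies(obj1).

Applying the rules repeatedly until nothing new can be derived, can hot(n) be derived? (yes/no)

yes

Round 1: R2 [visible(obj1) :- open(n), flies(obj1), locked(n).]; R6 [bird(n) :- swims(n), flies(obj1), large(n).]; R7 [flagged(n) :- approved(n), locked(n), flies(obj1).]. New: visible(obj1), bird(n), flagged(n).
Round 2: R3 [red(obj1) :- bird(n).]; R9 [has_feathers(obj1) :- visible(obj1).]. New: red(obj1), has_feathers(obj1).
Round 3: R5 [hot(n) :- red(obj1), has_feathers(obj1), flagged(n).]; R8 [small(obj1) :- bird(n), has_feathers(obj1).]. New: hot(n), small(obj1).
hot(n) appears in round 3, so it is derivable.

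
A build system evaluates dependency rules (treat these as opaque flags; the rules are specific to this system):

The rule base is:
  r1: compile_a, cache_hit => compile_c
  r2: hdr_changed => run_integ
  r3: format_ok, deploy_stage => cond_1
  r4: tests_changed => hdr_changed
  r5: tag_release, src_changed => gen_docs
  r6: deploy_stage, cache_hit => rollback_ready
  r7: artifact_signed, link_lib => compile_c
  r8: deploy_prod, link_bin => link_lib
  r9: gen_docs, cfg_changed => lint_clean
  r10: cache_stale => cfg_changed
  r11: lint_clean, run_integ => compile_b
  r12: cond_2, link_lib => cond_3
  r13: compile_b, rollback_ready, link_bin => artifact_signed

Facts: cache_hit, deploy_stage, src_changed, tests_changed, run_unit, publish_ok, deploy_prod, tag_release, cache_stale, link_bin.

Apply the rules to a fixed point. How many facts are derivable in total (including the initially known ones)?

Round 1 — r4, r5, r6, r8, r10, derive hdr_changed, gen_docs, rollback_ready, link_lib, cfg_changed.
Round 2 — r2, r9, derive run_integ, lint_clean.
Round 3 — r11, derive compile_b.
Round 4 — r13, derive artifact_signed.
Round 5 — r7, derive compile_c.
Closure: {artifact_signed, cache_hit, cache_stale, cfg_changed, compile_b, compile_c, deploy_prod, deploy_stage, gen_docs, hdr_changed, link_bin, link_lib, lint_clean, publish_ok, rollback_ready, run_integ, run_unit, src_changed, tag_release, tests_changed} — 20 facts.

20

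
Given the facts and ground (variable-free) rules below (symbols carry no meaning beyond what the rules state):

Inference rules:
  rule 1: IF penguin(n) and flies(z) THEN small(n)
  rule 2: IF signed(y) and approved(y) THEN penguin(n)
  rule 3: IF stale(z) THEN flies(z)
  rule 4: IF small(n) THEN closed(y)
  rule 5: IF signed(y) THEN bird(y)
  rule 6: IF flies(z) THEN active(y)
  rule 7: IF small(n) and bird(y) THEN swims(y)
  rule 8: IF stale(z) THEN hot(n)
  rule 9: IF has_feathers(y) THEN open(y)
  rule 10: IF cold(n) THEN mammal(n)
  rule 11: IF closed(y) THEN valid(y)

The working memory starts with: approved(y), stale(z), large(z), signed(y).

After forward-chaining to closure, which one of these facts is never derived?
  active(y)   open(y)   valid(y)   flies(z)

open(y)

Round 1 fires rule 2, rule 3, rule 5, rule 8, giving penguin(n), flies(z), bird(y), hot(n).
Round 2 fires rule 1, rule 6, giving small(n), active(y).
Round 3 fires rule 4, rule 7, giving closed(y), swims(y).
Round 4 fires rule 11, giving valid(y).
Derived: valid(y) (round 4), flies(z) (round 1), active(y) (round 2). open(y) never appears in any round.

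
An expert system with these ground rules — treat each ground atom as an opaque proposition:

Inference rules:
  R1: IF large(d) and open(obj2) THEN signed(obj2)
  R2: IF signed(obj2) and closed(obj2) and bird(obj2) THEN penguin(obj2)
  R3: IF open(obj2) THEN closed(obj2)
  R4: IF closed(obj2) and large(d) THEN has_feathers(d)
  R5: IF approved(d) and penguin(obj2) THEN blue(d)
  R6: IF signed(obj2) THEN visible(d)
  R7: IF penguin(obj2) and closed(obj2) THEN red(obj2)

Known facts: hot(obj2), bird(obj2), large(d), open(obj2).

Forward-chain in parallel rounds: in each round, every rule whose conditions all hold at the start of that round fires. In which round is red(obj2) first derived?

3

[1] R1 [IF large(d) and open(obj2) THEN signed(obj2)]; R3 [IF open(obj2) THEN closed(obj2)]. ⇒ new: signed(obj2), closed(obj2).
[2] R2 [IF signed(obj2) and closed(obj2) and bird(obj2) THEN penguin(obj2)]; R4 [IF closed(obj2) and large(d) THEN has_feathers(d)]; R6 [IF signed(obj2) THEN visible(d)]. ⇒ new: penguin(obj2), has_feathers(d), visible(d).
[3] R7 [IF penguin(obj2) and closed(obj2) THEN red(obj2)]. ⇒ new: red(obj2).
red(obj2) first appears in round 3.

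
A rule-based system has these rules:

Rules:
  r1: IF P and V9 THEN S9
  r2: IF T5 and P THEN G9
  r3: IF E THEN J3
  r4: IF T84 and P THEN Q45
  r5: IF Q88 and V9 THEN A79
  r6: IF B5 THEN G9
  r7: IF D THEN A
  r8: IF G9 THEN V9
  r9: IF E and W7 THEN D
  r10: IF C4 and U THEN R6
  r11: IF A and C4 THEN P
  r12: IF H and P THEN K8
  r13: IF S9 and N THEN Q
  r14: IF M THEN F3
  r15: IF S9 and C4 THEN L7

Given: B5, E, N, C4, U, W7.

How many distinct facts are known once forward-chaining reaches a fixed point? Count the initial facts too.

Round 1 fires r3, r6, r9, r10, giving J3, G9, D, R6.
Round 2 fires r7, r8, giving A, V9.
Round 3 fires r11, giving P.
Round 4 fires r1, giving S9.
Round 5 fires r13, r15, giving Q, L7.
Closure: {A, B5, C4, D, E, G9, J3, L7, N, P, Q, R6, S9, U, V9, W7} — 16 facts.

16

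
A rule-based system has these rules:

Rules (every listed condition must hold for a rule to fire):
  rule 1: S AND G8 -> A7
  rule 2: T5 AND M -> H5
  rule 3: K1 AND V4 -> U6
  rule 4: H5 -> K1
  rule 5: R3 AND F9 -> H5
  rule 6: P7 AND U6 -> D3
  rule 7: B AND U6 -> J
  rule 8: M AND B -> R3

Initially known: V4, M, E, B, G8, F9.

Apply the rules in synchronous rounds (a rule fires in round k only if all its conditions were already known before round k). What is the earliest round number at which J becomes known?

5

Round 1 — rule 8, derive R3.
Round 2 — rule 5, derive H5.
Round 3 — rule 4, derive K1.
Round 4 — rule 3, derive U6.
Round 5 — rule 7, derive J.
J first appears in round 5.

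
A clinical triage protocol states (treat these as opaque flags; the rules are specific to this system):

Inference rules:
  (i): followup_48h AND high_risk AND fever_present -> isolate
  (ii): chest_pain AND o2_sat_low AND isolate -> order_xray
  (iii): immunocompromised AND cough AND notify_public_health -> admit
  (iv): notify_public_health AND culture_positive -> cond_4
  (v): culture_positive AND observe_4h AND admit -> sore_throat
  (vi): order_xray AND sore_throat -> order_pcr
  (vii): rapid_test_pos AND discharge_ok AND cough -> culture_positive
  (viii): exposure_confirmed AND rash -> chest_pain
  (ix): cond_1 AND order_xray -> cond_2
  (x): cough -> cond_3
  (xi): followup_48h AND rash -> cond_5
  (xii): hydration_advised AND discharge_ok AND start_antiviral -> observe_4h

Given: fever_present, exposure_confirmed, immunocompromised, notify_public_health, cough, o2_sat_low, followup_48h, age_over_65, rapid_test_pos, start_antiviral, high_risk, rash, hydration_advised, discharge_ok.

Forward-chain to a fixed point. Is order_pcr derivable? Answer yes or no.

Round 1 — (i), (iii), (vii), (viii), (x), (xi), (xii), derive isolate, admit, culture_positive, chest_pain, cond_3, cond_5, observe_4h.
Round 2 — (ii), (iv), (v), derive order_xray, cond_4, sore_throat.
Round 3 — (vi), derive order_pcr.
order_pcr appears in round 3, so it is derivable.

yes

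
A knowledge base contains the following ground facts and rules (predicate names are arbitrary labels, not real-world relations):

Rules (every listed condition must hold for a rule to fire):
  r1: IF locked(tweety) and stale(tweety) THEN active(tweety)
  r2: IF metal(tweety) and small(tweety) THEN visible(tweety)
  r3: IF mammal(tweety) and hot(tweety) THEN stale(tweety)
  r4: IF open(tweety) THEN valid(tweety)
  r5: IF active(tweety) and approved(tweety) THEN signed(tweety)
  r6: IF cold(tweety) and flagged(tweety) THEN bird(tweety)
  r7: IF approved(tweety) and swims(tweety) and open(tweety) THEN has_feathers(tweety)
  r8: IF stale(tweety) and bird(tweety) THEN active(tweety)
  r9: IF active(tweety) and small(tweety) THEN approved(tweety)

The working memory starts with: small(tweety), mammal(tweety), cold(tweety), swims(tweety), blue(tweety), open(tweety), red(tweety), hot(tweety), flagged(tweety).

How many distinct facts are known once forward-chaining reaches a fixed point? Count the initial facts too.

[1] r3 [IF mammal(tweety) and hot(tweety) THEN stale(tweety)]; r4 [IF open(tweety) THEN valid(tweety)]; r6 [IF cold(tweety) and flagged(tweety) THEN bird(tweety)]. ⇒ new: stale(tweety), valid(tweety), bird(tweety).
[2] r8 [IF stale(tweety) and bird(tweety) THEN active(tweety)]. ⇒ new: active(tweety).
[3] r9 [IF active(tweety) and small(tweety) THEN approved(tweety)]. ⇒ new: approved(tweety).
[4] r5 [IF active(tweety) and approved(tweety) THEN signed(tweety)]; r7 [IF approved(tweety) and swims(tweety) and open(tweety) THEN has_feathers(tweety)]. ⇒ new: signed(tweety), has_feathers(tweety).
Closure: {active(tweety), approved(tweety), bird(tweety), blue(tweety), cold(tweety), flagged(tweety), has_feathers(tweety), hot(tweety), mammal(tweety), open(tweety), red(tweety), signed(tweety), small(tweety), stale(tweety), swims(tweety), valid(tweety)} — 16 facts.

16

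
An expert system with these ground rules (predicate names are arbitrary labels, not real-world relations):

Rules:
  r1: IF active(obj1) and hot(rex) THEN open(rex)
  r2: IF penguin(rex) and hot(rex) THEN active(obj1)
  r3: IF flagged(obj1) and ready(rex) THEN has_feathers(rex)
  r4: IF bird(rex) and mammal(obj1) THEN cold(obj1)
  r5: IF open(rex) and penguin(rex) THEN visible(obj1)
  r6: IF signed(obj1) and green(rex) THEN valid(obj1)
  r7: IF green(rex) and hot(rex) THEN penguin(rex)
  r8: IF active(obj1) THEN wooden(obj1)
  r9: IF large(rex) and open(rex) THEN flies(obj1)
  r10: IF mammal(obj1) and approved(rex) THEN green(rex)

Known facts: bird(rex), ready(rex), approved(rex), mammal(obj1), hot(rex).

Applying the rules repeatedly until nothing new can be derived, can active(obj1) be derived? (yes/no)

Round 1 fires r4, r10, giving cold(obj1), green(rex).
Round 2 fires r7, giving penguin(rex).
Round 3 fires r2, giving active(obj1).
Round 4 fires r1, r8, giving open(rex), wooden(obj1).
Round 5 fires r5, giving visible(obj1).
active(obj1) appears in round 3, so it is derivable.

yes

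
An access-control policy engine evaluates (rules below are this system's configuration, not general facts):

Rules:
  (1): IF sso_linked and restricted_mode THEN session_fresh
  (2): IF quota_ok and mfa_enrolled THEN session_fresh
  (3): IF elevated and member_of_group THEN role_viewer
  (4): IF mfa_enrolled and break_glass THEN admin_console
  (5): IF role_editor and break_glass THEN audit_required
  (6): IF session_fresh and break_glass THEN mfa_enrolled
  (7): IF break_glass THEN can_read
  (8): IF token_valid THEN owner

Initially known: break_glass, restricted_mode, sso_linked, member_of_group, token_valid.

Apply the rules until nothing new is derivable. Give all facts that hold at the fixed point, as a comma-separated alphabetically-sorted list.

Round 1 — (1), (7), (8), derive session_fresh, can_read, owner.
Round 2 — (6), derive mfa_enrolled.
Round 3 — (4), derive admin_console.

admin_console, break_glass, can_read, member_of_group, mfa_enrolled, owner, restricted_mode, session_fresh, sso_linked, token_valid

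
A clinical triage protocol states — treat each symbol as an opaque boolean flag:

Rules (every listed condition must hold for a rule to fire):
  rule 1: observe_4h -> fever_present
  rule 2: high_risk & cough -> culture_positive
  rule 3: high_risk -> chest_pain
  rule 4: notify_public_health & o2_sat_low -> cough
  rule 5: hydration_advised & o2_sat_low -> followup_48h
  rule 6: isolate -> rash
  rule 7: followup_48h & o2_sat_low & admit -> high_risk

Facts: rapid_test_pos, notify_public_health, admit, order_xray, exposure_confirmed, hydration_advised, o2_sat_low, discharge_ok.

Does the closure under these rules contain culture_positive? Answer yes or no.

Round 1 — rule 4, rule 5, derive cough, followup_48h.
Round 2 — rule 7, derive high_risk.
Round 3 — rule 2, rule 3, derive culture_positive, chest_pain.
culture_positive appears in round 3, so it is derivable.

yes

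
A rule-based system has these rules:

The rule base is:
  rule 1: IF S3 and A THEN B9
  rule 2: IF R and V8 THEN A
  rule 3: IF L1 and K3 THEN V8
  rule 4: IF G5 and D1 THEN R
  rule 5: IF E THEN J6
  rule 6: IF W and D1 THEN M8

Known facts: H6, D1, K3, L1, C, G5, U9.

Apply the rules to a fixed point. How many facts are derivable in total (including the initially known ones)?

Round 1 fires rule 3, rule 4, giving V8, R.
Round 2 fires rule 2, giving A.
Closure: {A, C, D1, G5, H6, K3, L1, R, U9, V8} — 10 facts.

10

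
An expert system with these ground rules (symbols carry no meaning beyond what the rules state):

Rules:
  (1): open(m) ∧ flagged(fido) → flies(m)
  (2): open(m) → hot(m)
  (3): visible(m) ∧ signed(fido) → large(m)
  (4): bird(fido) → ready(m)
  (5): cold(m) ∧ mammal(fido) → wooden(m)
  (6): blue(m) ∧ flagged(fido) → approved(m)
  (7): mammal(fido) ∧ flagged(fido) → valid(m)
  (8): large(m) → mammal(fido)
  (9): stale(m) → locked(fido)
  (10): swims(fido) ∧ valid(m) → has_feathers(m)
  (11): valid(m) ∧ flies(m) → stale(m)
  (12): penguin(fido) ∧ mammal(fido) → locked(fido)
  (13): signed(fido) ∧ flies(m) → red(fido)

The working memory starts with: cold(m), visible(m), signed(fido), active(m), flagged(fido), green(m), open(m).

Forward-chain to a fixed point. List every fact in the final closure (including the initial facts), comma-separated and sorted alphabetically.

Round 1 fires (1), (2), (3), giving flies(m), hot(m), large(m).
Round 2 fires (8), (13), giving mammal(fido), red(fido).
Round 3 fires (5), (7), giving wooden(m), valid(m).
Round 4 fires (11), giving stale(m).
Round 5 fires (9), giving locked(fido).

active(m), cold(m), flagged(fido), flies(m), green(m), hot(m), large(m), locked(fido), mammal(fido), open(m), red(fido), signed(fido), stale(m), valid(m), visible(m), wooden(m)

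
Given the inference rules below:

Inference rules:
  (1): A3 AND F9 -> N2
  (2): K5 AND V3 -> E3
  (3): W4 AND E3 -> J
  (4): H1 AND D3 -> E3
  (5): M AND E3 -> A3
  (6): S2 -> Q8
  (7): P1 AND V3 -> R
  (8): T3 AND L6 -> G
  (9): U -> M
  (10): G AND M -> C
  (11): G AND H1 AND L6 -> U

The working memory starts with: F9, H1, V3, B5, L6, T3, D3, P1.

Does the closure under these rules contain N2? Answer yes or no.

Round 1: (4) [H1 AND D3 -> E3]; (7) [P1 AND V3 -> R]; (8) [T3 AND L6 -> G]. New: E3, R, G.
Round 2: (11) [G AND H1 AND L6 -> U]. New: U.
Round 3: (9) [U -> M]. New: M.
Round 4: (5) [M AND E3 -> A3]; (10) [G AND M -> C]. New: A3, C.
Round 5: (1) [A3 AND F9 -> N2]. New: N2.
N2 appears in round 5, so it is derivable.

yes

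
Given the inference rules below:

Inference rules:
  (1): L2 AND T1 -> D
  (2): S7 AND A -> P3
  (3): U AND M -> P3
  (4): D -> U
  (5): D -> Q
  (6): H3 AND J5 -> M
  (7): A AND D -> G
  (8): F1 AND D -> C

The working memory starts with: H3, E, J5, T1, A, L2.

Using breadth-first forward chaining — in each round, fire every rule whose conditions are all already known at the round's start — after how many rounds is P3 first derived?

Round 1 fires (1), (6), giving D, M.
Round 2 fires (4), (5), (7), giving U, Q, G.
Round 3 fires (3), giving P3.
P3 first appears in round 3.

3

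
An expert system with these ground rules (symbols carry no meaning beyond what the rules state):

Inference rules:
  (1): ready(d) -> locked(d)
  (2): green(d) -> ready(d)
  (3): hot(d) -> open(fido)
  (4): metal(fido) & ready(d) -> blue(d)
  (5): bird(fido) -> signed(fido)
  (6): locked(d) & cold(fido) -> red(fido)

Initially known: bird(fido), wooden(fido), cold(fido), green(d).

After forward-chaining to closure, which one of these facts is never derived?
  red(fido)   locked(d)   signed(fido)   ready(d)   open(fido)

Round 1: (2) [green(d) -> ready(d)]; (5) [bird(fido) -> signed(fido)]. New: ready(d), signed(fido).
Round 2: (1) [ready(d) -> locked(d)]. New: locked(d).
Round 3: (6) [locked(d) & cold(fido) -> red(fido)]. New: red(fido).
Derived: red(fido) (round 3), locked(d) (round 2), signed(fido) (round 1), ready(d) (round 1). open(fido) never appears in any round.

open(fido)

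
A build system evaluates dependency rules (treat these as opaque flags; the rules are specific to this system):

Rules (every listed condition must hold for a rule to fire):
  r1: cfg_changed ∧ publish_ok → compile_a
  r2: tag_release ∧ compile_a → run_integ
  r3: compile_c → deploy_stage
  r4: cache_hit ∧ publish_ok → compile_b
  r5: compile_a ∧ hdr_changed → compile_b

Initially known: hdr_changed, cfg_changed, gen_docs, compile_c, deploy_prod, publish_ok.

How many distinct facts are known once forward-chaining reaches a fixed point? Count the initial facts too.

9

Round 1: r1 [cfg_changed ∧ publish_ok → compile_a]; r3 [compile_c → deploy_stage]. Adds compile_a, deploy_stage.
Round 2: r5 [compile_a ∧ hdr_changed → compile_b]. Adds compile_b.
Closure: {cfg_changed, compile_a, compile_b, compile_c, deploy_prod, deploy_stage, gen_docs, hdr_changed, publish_ok} — 9 facts.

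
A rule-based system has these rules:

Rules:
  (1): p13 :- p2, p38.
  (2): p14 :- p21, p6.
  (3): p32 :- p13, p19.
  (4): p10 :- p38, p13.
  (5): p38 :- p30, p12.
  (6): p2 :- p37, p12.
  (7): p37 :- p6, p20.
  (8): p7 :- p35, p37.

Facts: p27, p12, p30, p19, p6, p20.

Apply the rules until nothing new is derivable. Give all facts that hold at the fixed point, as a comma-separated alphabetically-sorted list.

p10, p12, p13, p19, p2, p20, p27, p30, p32, p37, p38, p6

[1] (5) [p38 :- p30, p12.]; (7) [p37 :- p6, p20.]. ⇒ new: p38, p37.
[2] (6) [p2 :- p37, p12.]. ⇒ new: p2.
[3] (1) [p13 :- p2, p38.]. ⇒ new: p13.
[4] (3) [p32 :- p13, p19.]; (4) [p10 :- p38, p13.]. ⇒ new: p32, p10.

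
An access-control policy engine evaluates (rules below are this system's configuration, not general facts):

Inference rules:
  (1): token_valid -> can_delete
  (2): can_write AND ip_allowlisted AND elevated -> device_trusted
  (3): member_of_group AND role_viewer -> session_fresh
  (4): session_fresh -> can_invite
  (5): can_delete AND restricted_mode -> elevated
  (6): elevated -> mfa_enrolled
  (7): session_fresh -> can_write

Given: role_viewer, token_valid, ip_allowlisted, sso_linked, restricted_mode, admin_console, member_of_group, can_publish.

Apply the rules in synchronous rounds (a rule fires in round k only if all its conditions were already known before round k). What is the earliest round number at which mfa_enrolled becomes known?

3

[1] (1) [token_valid -> can_delete]; (3) [member_of_group AND role_viewer -> session_fresh]. ⇒ new: can_delete, session_fresh.
[2] (4) [session_fresh -> can_invite]; (5) [can_delete AND restricted_mode -> elevated]; (7) [session_fresh -> can_write]. ⇒ new: can_invite, elevated, can_write.
[3] (2) [can_write AND ip_allowlisted AND elevated -> device_trusted]; (6) [elevated -> mfa_enrolled]. ⇒ new: device_trusted, mfa_enrolled.
mfa_enrolled first appears in round 3.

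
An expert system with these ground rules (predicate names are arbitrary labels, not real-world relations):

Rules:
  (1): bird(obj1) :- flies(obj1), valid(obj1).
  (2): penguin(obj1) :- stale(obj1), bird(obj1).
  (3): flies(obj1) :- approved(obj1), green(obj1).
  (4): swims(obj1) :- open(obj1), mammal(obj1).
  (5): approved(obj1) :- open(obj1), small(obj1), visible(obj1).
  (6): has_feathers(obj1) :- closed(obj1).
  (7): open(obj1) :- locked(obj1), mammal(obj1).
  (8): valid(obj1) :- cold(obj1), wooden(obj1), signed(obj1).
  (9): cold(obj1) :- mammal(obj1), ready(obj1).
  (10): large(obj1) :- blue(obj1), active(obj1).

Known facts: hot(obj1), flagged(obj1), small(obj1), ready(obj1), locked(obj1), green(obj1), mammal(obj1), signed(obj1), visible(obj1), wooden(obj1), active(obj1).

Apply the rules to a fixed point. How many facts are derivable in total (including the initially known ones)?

18

Round 1: (7) [open(obj1) :- locked(obj1), mammal(obj1).]; (9) [cold(obj1) :- mammal(obj1), ready(obj1).]. Adds open(obj1), cold(obj1).
Round 2: (4) [swims(obj1) :- open(obj1), mammal(obj1).]; (5) [approved(obj1) :- open(obj1), small(obj1), visible(obj1).]; (8) [valid(obj1) :- cold(obj1), wooden(obj1), signed(obj1).]. Adds swims(obj1), approved(obj1), valid(obj1).
Round 3: (3) [flies(obj1) :- approved(obj1), green(obj1).]. Adds flies(obj1).
Round 4: (1) [bird(obj1) :- flies(obj1), valid(obj1).]. Adds bird(obj1).
Closure: {active(obj1), approved(obj1), bird(obj1), cold(obj1), flagged(obj1), flies(obj1), green(obj1), hot(obj1), locked(obj1), mammal(obj1), open(obj1), ready(obj1), signed(obj1), small(obj1), swims(obj1), valid(obj1), visible(obj1), wooden(obj1)} — 18 facts.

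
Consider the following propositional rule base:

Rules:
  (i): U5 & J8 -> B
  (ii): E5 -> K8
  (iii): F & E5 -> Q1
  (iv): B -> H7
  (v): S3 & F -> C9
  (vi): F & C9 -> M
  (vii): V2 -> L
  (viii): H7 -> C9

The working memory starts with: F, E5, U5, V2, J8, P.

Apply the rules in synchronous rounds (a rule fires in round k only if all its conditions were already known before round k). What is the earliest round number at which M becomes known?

[1] (i) [U5 & J8 -> B]; (ii) [E5 -> K8]; (iii) [F & E5 -> Q1]; (vii) [V2 -> L]. ⇒ new: B, K8, Q1, L.
[2] (iv) [B -> H7]. ⇒ new: H7.
[3] (viii) [H7 -> C9]. ⇒ new: C9.
[4] (vi) [F & C9 -> M]. ⇒ new: M.
M first appears in round 4.

4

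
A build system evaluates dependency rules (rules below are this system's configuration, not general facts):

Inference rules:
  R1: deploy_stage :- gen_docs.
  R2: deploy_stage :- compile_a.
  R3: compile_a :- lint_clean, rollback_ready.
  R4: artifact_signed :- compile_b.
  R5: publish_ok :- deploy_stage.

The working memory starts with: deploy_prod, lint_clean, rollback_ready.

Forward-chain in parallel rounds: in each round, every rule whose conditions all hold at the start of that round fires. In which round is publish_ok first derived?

Round 1: R3 [compile_a :- lint_clean, rollback_ready.]. New: compile_a.
Round 2: R2 [deploy_stage :- compile_a.]. New: deploy_stage.
Round 3: R5 [publish_ok :- deploy_stage.]. New: publish_ok.
publish_ok first appears in round 3.

3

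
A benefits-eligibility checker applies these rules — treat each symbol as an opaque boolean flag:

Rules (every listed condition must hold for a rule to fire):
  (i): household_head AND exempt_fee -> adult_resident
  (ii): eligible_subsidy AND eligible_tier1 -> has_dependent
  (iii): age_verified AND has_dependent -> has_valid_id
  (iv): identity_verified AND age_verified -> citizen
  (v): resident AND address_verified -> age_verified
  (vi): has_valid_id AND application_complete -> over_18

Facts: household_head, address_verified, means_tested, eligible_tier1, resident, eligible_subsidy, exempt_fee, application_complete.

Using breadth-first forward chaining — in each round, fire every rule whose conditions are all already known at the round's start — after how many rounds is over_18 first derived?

3

Round 1 — (i), (ii), (v), derive adult_resident, has_dependent, age_verified.
Round 2 — (iii), derive has_valid_id.
Round 3 — (vi), derive over_18.
over_18 first appears in round 3.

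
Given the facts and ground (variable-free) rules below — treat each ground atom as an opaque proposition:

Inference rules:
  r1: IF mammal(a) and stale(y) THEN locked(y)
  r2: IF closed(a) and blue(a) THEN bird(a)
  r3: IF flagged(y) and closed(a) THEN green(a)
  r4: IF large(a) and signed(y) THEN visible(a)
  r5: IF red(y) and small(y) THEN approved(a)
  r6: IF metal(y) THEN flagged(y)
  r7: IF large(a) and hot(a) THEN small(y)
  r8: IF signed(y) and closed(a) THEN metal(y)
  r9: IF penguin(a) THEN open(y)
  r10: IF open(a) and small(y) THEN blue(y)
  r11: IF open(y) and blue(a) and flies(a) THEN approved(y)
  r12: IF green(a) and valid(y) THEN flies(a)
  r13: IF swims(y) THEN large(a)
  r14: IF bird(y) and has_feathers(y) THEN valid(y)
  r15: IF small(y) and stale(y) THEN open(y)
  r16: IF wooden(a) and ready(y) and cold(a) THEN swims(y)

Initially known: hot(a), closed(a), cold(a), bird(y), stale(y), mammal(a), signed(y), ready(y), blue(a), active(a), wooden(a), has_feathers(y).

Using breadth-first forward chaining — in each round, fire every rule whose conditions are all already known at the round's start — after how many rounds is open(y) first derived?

4

Round 1: r1 [IF mammal(a) and stale(y) THEN locked(y)]; r2 [IF closed(a) and blue(a) THEN bird(a)]; r8 [IF signed(y) and closed(a) THEN metal(y)]; r14 [IF bird(y) and has_feathers(y) THEN valid(y)]; r16 [IF wooden(a) and ready(y) and cold(a) THEN swims(y)]. New: locked(y), bird(a), metal(y), valid(y), swims(y).
Round 2: r6 [IF metal(y) THEN flagged(y)]; r13 [IF swims(y) THEN large(a)]. New: flagged(y), large(a).
Round 3: r3 [IF flagged(y) and closed(a) THEN green(a)]; r4 [IF large(a) and signed(y) THEN visible(a)]; r7 [IF large(a) and hot(a) THEN small(y)]. New: green(a), visible(a), small(y).
Round 4: r12 [IF green(a) and valid(y) THEN flies(a)]; r15 [IF small(y) and stale(y) THEN open(y)]. New: flies(a), open(y).
open(y) first appears in round 4.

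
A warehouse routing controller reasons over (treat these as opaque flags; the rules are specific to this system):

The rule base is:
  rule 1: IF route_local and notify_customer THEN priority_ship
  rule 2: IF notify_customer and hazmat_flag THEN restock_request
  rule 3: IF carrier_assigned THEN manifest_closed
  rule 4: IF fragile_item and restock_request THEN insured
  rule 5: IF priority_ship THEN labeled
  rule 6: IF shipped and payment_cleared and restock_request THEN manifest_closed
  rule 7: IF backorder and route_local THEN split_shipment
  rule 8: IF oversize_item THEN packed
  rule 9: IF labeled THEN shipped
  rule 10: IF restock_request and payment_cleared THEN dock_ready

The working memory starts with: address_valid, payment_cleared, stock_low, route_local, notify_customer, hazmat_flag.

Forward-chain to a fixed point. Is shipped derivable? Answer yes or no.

Round 1 — rule 1, rule 2, derive priority_ship, restock_request.
Round 2 — rule 5, rule 10, derive labeled, dock_ready.
Round 3 — rule 9, derive shipped.
Round 4 — rule 6, derive manifest_closed.
shipped appears in round 3, so it is derivable.

yes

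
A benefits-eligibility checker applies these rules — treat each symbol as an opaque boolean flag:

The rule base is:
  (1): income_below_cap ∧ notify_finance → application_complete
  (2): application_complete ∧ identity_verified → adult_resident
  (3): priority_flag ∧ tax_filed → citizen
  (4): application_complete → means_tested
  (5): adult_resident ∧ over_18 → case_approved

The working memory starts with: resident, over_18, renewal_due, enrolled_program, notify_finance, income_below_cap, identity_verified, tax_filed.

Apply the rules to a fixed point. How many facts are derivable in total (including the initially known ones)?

Round 1: (1) [income_below_cap ∧ notify_finance → application_complete]. Adds application_complete.
Round 2: (2) [application_complete ∧ identity_verified → adult_resident]; (4) [application_complete → means_tested]. Adds adult_resident, means_tested.
Round 3: (5) [adult_resident ∧ over_18 → case_approved]. Adds case_approved.
Closure: {adult_resident, application_complete, case_approved, enrolled_program, identity_verified, income_below_cap, means_tested, notify_finance, over_18, renewal_due, resident, tax_filed} — 12 facts.

12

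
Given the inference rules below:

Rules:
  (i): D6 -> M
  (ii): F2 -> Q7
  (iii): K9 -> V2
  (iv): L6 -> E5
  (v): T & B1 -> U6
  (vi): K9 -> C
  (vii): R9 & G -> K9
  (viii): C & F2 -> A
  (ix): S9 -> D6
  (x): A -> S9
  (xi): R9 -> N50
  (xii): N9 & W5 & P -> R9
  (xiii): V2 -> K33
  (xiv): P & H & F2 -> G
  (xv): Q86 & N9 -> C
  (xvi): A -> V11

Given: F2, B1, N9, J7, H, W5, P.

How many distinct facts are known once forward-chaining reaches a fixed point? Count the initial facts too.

Round 1 — (ii), (xii), (xiv), derive Q7, R9, G.
Round 2 — (vii), (xi), derive K9, N50.
Round 3 — (iii), (vi), derive V2, C.
Round 4 — (viii), (xiii), derive A, K33.
Round 5 — (x), (xvi), derive S9, V11.
Round 6 — (ix), derive D6.
Round 7 — (i), derive M.
Closure: {A, B1, C, D6, F2, G, H, J7, K33, K9, M, N50, N9, P, Q7, R9, S9, V11, V2, W5} — 20 facts.

20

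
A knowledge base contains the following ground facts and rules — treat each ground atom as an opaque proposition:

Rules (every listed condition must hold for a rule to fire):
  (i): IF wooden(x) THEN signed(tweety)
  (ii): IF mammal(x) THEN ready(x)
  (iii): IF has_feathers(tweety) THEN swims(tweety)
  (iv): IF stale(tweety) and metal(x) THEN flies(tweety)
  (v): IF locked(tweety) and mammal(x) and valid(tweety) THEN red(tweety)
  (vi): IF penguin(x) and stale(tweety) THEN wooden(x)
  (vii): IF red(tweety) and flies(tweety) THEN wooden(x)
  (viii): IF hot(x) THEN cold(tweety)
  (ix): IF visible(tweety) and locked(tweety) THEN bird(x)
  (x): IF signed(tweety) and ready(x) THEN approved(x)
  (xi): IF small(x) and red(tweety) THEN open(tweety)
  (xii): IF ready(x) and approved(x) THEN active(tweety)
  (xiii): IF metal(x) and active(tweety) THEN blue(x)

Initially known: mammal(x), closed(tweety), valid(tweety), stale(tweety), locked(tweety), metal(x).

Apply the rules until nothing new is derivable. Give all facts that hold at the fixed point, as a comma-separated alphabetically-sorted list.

active(tweety), approved(x), blue(x), closed(tweety), flies(tweety), locked(tweety), mammal(x), metal(x), ready(x), red(tweety), signed(tweety), stale(tweety), valid(tweety), wooden(x)

Round 1 — (ii), (iv), (v), derive ready(x), flies(tweety), red(tweety).
Round 2 — (vii), derive wooden(x).
Round 3 — (i), derive signed(tweety).
Round 4 — (x), derive approved(x).
Round 5 — (xii), derive active(tweety).
Round 6 — (xiii), derive blue(x).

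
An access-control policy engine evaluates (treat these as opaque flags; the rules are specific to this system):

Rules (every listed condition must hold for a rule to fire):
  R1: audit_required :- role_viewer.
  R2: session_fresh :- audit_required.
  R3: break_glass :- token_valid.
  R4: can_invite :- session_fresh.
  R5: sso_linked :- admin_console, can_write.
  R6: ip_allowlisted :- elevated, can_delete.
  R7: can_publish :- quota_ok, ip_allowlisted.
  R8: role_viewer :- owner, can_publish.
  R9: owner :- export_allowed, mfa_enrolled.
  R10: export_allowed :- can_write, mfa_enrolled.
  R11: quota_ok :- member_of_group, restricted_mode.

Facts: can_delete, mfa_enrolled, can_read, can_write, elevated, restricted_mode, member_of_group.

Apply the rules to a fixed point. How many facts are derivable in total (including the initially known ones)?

16

Round 1 — R6, R10, R11, derive ip_allowlisted, export_allowed, quota_ok.
Round 2 — R7, R9, derive can_publish, owner.
Round 3 — R8, derive role_viewer.
Round 4 — R1, derive audit_required.
Round 5 — R2, derive session_fresh.
Round 6 — R4, derive can_invite.
Closure: {audit_required, can_delete, can_invite, can_publish, can_read, can_write, elevated, export_allowed, ip_allowlisted, member_of_group, mfa_enrolled, owner, quota_ok, restricted_mode, role_viewer, session_fresh} — 16 facts.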